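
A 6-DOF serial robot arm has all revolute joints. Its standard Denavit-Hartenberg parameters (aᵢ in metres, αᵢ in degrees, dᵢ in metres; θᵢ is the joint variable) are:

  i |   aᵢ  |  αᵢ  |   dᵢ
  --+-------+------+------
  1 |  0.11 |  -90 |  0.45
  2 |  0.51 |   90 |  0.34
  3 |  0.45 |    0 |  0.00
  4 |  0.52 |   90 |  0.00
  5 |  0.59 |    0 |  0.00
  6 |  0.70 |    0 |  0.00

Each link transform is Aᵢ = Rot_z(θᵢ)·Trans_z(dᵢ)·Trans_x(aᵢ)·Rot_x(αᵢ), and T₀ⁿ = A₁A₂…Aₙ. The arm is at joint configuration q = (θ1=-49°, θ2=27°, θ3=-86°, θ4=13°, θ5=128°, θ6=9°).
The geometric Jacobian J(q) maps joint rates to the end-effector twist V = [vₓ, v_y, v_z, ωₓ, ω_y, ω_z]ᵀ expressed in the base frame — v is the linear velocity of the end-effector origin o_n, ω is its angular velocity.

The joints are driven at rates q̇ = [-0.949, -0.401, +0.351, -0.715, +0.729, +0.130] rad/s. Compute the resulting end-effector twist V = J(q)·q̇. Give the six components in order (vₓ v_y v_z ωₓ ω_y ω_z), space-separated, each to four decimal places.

o_n = [0.7828, -0.5487, 1.0910]
J₁: ẑ×o_n = [0.5487, 0.7828, -0.0000], ω = ẑ
J2: z=[0.7547, 0.6561, 0.0000] o=[0.0722, -0.0830, 0.4500] → [0.4205, -0.4838, -0.8177, 0.7547, 0.6561, 0.0000]
J3: z=[0.2978, -0.3426, 0.8910] o=[0.6269, -0.2029, 0.2185] → [0.0092, -0.1210, -0.0496, 0.2978, -0.3426, 0.8910]
J4: z=[0.2978, -0.3426, 0.8910] o=[0.3064, -0.5185, 0.2042] → [-0.2769, 0.1603, 0.1542, 0.2978, -0.3426, 0.8910]
J5: z=[-0.7797, 0.4513, 0.4342] o=[0.0200, -0.9470, 0.1352] → [0.2584, 1.0763, -0.6547, -0.7797, 0.4513, 0.4342]
J6: z=[-0.7797, 0.4513, 0.4342] o=[0.3586, -0.8070, 0.5977] → [0.1105, 0.5688, -0.3928, -0.7797, 0.4513, 0.4342]
V = J·q̇ = [-0.2854, 0.1527, -0.3281, -1.0808, 0.2493, -0.9004]

-0.2854 0.1527 -0.3281 -1.0808 0.2493 -0.9004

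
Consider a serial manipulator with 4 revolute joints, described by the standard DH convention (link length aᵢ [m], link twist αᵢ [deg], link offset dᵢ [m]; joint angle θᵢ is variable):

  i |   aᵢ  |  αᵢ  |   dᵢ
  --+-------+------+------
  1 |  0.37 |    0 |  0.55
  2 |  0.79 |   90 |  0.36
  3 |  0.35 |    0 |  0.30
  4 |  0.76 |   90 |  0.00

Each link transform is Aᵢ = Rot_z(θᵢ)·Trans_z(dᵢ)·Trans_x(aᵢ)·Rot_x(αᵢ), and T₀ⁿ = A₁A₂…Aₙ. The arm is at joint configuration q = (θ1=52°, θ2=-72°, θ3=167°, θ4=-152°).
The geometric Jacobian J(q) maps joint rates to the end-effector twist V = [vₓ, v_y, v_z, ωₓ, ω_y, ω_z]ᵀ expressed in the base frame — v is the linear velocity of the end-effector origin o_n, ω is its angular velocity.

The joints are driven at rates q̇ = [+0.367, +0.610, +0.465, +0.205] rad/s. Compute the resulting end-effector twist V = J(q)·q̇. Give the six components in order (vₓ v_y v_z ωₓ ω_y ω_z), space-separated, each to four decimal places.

o_n = [1.2369, -0.3950, 1.1854]
J₁: ẑ×o_n = [0.3950, 1.2369, -0.0000], ω = ẑ
J2: z=[0.0000, 0.0000, 1.0000] o=[0.2278, 0.2916, 0.5500] → [0.6865, 1.0091, -0.0000, 0.0000, 0.0000, 1.0000]
J3: z=[-0.3420, -0.9397, 0.0000] o=[0.9702, 0.0214, 0.9100] → [-0.2588, 0.0942, 0.3931, -0.3420, -0.9397, 0.0000]
J4: z=[-0.3420, -0.9397, 0.0000] o=[0.5471, -0.1439, 0.9887] → [-0.1848, 0.0673, 0.7341, -0.3420, -0.9397, 0.0000]
V = J·q̇ = [0.4055, 1.1271, 0.3333, -0.2292, -0.6296, 0.9770]

0.4055 1.1271 0.3333 -0.2292 -0.6296 0.9770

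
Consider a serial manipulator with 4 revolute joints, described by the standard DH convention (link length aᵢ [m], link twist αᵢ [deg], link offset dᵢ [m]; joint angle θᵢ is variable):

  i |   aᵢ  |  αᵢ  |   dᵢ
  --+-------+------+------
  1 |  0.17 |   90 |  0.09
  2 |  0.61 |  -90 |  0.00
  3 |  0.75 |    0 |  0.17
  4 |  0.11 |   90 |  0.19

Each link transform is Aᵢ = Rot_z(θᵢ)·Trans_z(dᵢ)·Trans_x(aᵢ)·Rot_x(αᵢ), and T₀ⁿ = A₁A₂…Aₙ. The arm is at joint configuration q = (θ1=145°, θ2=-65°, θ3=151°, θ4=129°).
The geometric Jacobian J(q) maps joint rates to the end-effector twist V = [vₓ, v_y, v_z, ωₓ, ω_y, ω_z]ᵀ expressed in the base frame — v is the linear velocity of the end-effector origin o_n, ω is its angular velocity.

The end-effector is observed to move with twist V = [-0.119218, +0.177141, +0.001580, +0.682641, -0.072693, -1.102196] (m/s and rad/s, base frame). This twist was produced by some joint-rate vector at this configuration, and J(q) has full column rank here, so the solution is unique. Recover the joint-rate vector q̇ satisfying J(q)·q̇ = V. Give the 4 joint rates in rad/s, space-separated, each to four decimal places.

o_n = [-0.5436, 0.0690, 0.2665]
J₁: ẑ×o_n = [-0.0690, -0.5436, 0.0000], ω = ẑ
J2: z=[0.5736, 0.8192, 0.0000] o=[-0.1393, 0.0975, 0.0900] → [0.1446, -0.1012, 0.3149, 0.5736, 0.8192, 0.0000]
J3: z=[-0.7424, 0.5198, 0.4226] o=[-0.3504, 0.2454, -0.4628] → [0.4537, 0.4598, 0.2314, -0.7424, 0.5198, 0.4226]
J4: z=[-0.7424, 0.5198, 0.4226] o=[-0.4581, -0.1231, 0.2035] → [-0.0485, 0.0106, -0.0982, -0.7424, 0.5198, 0.4226]
q̇ = J⁺·V = [-0.8220, 0.3320, -0.5100, -0.1530]

-0.8220 0.3320 -0.5100 -0.1530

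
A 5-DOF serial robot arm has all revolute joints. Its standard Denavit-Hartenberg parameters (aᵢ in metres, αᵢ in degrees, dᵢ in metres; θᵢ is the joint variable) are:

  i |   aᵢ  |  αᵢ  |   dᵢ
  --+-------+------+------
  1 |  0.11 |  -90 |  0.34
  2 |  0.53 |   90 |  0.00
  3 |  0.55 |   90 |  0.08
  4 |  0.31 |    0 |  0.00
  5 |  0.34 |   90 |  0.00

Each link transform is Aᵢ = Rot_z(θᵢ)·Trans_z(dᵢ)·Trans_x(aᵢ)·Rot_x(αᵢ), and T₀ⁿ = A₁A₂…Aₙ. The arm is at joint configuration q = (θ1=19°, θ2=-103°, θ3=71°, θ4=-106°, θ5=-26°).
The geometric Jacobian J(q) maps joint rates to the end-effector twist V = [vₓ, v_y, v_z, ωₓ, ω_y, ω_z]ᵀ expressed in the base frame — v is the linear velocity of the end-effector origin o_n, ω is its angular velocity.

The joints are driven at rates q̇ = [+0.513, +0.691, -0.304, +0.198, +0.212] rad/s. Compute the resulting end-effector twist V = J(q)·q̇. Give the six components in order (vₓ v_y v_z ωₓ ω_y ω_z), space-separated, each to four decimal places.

0.3082 0.4783 -0.0798 0.0161 0.5952 0.9591

o_n = [0.3355, 0.3526, 1.0375]
J₁: ẑ×o_n = [-0.3526, 0.3355, 0.0000], ω = ẑ
J2: z=[-0.3256, 0.9455, 0.0000] o=[0.1040, 0.0358, 0.3400] → [0.6595, 0.2271, -0.3220, -0.3256, 0.9455, 0.0000]
J3: z=[-0.9213, -0.3172, -0.2250] o=[-0.0087, -0.0030, 0.8564] → [0.0225, 0.0894, -0.2184, -0.9213, -0.3172, -0.2250]
J4: z=[-0.0951, -0.3771, 0.9213] o=[-0.2898, 0.4502, 1.0129] → [0.0807, 0.5784, 0.2451, -0.0951, -0.3771, 0.9213]
J5: z=[-0.0951, -0.3771, 0.9213] o=[0.0169, 0.4704, 1.0528] → [0.1143, 0.2920, 0.1313, -0.0951, -0.3771, 0.9213]
V = J·q̇ = [0.3082, 0.4783, -0.0798, 0.0161, 0.5952, 0.9591]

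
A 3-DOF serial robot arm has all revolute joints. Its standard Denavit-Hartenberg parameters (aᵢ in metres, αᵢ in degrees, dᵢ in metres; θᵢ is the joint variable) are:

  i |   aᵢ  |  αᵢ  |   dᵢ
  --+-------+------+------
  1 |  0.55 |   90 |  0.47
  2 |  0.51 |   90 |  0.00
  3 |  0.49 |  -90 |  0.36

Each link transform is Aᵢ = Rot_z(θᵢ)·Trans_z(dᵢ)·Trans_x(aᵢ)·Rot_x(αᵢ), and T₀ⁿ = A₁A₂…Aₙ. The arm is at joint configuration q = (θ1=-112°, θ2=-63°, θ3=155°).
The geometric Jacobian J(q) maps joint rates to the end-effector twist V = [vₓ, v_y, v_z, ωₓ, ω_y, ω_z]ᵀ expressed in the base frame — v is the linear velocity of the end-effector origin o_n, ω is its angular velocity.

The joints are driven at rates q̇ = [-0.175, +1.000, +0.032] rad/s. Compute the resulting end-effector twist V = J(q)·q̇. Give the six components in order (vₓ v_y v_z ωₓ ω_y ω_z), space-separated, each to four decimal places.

o_n = [-0.2891, -0.1627, 0.2478]
J₁: ẑ×o_n = [0.1627, -0.2891, 0.0000], ω = ẑ
J2: z=[-0.9272, 0.3746, 0.0000] o=[-0.2060, -0.5100, 0.4700] → [-0.0832, -0.2060, -0.2908, -0.9272, 0.3746, 0.0000]
J3: z=[0.3338, 0.8261, -0.4540] o=[-0.2928, -0.7246, 0.0156] → [0.4470, -0.0792, 0.1845, 0.3338, 0.8261, -0.4540]
V = J·q̇ = [-0.0974, -0.1579, -0.2849, -0.9165, 0.4010, -0.1895]

-0.0974 -0.1579 -0.2849 -0.9165 0.4010 -0.1895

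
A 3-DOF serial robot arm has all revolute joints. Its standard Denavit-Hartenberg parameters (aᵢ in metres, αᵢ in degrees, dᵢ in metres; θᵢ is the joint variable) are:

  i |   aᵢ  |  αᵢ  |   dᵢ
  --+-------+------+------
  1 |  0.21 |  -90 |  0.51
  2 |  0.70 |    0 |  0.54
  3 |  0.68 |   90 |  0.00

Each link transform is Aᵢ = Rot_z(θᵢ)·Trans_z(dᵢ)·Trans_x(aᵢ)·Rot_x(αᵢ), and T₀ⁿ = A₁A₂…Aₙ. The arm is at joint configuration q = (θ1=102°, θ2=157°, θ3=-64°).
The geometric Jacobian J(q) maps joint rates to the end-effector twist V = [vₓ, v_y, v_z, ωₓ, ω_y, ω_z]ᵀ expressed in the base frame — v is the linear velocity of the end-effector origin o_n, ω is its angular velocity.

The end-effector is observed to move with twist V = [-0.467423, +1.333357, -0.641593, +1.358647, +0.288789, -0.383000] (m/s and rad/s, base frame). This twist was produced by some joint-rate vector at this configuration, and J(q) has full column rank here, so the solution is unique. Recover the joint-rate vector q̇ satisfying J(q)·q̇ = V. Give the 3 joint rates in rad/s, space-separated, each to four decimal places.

o_n = [-0.4305, -0.5719, -0.4426]
J₁: ẑ×o_n = [0.5719, -0.4305, 0.0000], ω = ẑ
J2: z=[-0.9781, -0.2079, 0.0000] o=[-0.0437, 0.2054, 0.5100] → [0.1981, -0.9318, 0.6799, -0.9781, -0.2079, 0.0000]
J3: z=[-0.9781, -0.2079, 0.0000] o=[-0.4379, -0.5371, 0.2365] → [0.1412, -0.6642, 0.0356, -0.9781, -0.2079, 0.0000]
q̇ = J⁺·V = [-0.3830, -0.9190, -0.4700]

-0.3830 -0.9190 -0.4700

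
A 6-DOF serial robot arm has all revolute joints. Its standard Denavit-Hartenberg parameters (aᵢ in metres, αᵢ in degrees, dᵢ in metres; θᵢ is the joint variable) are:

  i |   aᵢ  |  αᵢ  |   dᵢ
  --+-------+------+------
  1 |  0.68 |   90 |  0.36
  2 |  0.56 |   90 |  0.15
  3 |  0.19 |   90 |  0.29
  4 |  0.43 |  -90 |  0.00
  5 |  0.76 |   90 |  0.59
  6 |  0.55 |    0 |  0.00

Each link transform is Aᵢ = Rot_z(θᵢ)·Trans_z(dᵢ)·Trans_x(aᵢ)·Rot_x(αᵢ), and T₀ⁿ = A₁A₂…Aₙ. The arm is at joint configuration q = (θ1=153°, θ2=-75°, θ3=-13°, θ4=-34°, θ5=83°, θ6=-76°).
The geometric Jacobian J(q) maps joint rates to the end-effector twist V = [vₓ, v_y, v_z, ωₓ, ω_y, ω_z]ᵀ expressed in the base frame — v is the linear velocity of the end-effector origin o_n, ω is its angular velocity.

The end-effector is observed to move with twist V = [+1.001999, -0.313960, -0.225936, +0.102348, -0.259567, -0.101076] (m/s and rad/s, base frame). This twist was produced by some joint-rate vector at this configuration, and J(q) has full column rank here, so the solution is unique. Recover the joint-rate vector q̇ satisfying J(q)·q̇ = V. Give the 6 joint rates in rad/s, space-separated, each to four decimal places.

-0.7960 -0.3670 -0.2290 0.0790 -0.2100 -0.7660

o_n = [-0.5087, 1.2282, -1.0116]
J₁: ẑ×o_n = [-1.2282, -0.5087, 0.0000], ω = ẑ
J2: z=[0.4540, 0.8910, 0.0000] o=[-0.6059, 0.3087, 0.3600] → [-1.2221, 0.6227, 0.3309, 0.4540, 0.8910, 0.0000]
J3: z=[0.8606, -0.4385, -0.2588] o=[-0.6669, 0.5082, -0.1809] → [0.5506, 0.6740, 0.6891, 0.8606, -0.4385, -0.2588]
J4: z=[-0.3905, -0.8946, 0.2173] o=[-0.4794, 0.3647, -0.4348] → [0.3284, -0.2316, -0.3634, -0.3905, -0.8946, 0.2173]
J5: z=[0.5308, -0.4116, -0.7409] o=[-0.8029, 0.4395, -0.7081] → [0.7093, -0.0568, 0.5397, 0.5308, -0.4116, -0.7409]
J6: z=[-0.7942, 0.0636, -0.6043] o=[-0.2649, 0.8876, -1.3680] → [0.2285, 0.4304, -0.2550, -0.7942, 0.0636, -0.6043]
q̇ = J⁺·V = [-0.7960, -0.3670, -0.2290, 0.0790, -0.2100, -0.7660]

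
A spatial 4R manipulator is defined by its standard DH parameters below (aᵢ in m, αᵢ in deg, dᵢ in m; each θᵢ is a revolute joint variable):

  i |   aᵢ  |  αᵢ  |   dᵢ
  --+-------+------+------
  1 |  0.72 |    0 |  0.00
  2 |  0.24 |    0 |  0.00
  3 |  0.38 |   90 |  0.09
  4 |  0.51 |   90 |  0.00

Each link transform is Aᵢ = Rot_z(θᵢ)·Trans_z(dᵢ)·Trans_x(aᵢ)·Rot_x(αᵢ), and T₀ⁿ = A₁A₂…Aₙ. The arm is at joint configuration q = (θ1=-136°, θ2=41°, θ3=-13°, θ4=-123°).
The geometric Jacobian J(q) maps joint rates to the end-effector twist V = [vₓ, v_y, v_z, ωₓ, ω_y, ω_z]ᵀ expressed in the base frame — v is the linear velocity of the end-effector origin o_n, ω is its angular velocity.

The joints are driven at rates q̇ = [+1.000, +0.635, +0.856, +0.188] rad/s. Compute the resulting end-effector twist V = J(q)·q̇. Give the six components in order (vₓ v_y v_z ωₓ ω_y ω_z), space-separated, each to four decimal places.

1.1084 -0.7073 -0.0522 -0.1788 0.0581 2.4910

o_n = [-0.5704, -0.8365, -0.3377]
J₁: ẑ×o_n = [0.8365, -0.5704, 0.0000], ω = ẑ
J2: z=[0.0000, 0.0000, 1.0000] o=[-0.5179, -0.5002, 0.0000] → [0.3363, -0.0525, 0.0000, 0.0000, 0.0000, 1.0000]
J3: z=[0.0000, 0.0000, 1.0000] o=[-0.5388, -0.7392, 0.0000] → [0.0972, -0.0316, 0.0000, 0.0000, 0.0000, 1.0000]
J4: z=[-0.9511, 0.3090, 0.0000] o=[-0.6563, -1.1006, 0.0900] → [-0.1322, -0.4068, -0.2778, -0.9511, 0.3090, 0.0000]
V = J·q̇ = [1.1084, -0.7073, -0.0522, -0.1788, 0.0581, 2.4910]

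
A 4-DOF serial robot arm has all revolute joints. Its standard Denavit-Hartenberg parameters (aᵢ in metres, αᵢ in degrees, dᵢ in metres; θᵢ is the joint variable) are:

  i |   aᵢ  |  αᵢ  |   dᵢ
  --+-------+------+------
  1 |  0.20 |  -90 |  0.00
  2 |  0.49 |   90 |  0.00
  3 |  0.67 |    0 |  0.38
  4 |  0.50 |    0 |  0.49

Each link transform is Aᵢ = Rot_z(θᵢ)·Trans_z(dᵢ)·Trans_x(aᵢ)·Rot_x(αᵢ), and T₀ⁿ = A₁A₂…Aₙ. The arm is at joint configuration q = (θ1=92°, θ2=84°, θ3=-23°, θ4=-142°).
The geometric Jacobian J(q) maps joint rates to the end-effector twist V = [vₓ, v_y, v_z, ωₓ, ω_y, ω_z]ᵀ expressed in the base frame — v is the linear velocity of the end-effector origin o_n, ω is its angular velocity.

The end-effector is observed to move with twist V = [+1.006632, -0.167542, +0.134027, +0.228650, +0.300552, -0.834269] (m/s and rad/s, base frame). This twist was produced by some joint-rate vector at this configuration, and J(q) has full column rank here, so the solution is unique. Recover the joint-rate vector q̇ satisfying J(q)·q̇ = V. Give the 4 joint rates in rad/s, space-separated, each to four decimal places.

-0.8650 -0.2390 0.1940 0.1000

o_n = [0.3515, 1.1434, -0.5294]
J₁: ẑ×o_n = [-1.1434, 0.3515, 0.0000], ω = ẑ
J2: z=[-0.9994, -0.0349, 0.0000] o=[-0.0070, 0.1999, 0.0000] → [0.0185, -0.5291, -0.9304, -0.9994, -0.0349, 0.0000]
J3: z=[-0.0347, 0.9939, 0.1045] o=[-0.0088, 0.2511, -0.4873] → [-0.1351, 0.0362, -0.3891, -0.0347, 0.9939, 0.1045]
J4: z=[-0.0347, 0.9939, 0.1045] o=[0.2374, 0.7023, -1.0610] → [0.4822, 0.0304, -0.1287, -0.0347, 0.9939, 0.1045]
q̇ = J⁺·V = [-0.8650, -0.2390, 0.1940, 0.1000]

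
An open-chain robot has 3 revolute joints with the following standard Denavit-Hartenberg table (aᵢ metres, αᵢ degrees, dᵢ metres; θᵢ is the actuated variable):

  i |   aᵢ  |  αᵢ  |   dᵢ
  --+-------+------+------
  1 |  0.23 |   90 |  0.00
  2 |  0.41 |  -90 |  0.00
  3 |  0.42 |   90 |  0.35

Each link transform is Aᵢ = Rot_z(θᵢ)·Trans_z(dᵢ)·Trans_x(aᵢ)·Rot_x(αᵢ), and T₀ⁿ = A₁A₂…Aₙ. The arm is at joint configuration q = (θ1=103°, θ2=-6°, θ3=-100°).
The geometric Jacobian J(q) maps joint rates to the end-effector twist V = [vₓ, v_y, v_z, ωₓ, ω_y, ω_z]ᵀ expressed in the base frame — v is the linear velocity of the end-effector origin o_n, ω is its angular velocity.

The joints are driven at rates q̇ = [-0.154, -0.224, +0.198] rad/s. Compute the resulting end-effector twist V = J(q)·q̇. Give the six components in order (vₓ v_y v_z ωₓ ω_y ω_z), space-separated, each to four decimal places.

0.0846 0.1097 -0.0918 -0.2229 -0.0302 0.0429

o_n = [0.2676, 0.6794, 0.3128]
J₁: ẑ×o_n = [-0.6794, 0.2676, 0.0000], ω = ẑ
J2: z=[0.9744, 0.2250, 0.0000] o=[-0.0517, 0.2241, 0.0000] → [0.0704, -0.3048, 0.3718, 0.9744, 0.2250, 0.0000]
J3: z=[-0.0235, 0.1018, 0.9945] o=[-0.1435, 0.6214, -0.0429] → [-0.0215, 0.4172, -0.0432, -0.0235, 0.1018, 0.9945]
V = J·q̇ = [0.0846, 0.1097, -0.0918, -0.2229, -0.0302, 0.0429]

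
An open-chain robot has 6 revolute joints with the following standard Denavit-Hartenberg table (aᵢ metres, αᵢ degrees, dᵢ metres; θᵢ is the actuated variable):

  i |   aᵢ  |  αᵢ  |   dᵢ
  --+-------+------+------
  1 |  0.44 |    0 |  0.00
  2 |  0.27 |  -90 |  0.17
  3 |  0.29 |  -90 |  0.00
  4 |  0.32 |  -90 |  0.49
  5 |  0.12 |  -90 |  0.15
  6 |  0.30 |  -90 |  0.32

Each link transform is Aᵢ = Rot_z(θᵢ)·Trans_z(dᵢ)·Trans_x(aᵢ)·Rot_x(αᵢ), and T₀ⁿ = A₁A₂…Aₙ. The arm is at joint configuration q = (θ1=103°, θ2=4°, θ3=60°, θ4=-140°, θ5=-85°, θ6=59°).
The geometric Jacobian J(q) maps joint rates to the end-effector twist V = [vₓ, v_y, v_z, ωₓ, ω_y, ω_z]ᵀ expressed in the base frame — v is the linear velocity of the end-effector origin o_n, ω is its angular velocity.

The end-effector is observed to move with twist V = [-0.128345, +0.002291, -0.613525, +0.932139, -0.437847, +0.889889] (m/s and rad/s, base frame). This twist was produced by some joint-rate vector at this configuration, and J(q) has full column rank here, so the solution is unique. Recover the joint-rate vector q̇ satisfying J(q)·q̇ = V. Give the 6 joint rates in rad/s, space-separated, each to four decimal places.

0.5410 -0.5370 -0.4740 0.2140 -0.9370 0.6690

o_n = [-0.2787, -0.1598, 0.0504]
J₁: ẑ×o_n = [0.1598, -0.2787, 0.0000], ω = ẑ
J2: z=[0.0000, 0.0000, 1.0000] o=[-0.0990, 0.4287, 0.0000] → [0.5885, -0.1797, 0.0000, 0.0000, 0.0000, 1.0000]
J3: z=[-0.9563, -0.2924, 0.0000] o=[-0.1779, 0.6869, 0.1700] → [0.0350, -0.1144, 0.7803, -0.9563, -0.2924, 0.0000]
J4: z=[0.2532, -0.8282, -0.5000] o=[-0.2203, 0.8256, -0.0811] → [-0.6016, -0.0041, -0.2978, 0.2532, -0.8282, -0.5000]
J5: z=[-0.8265, 0.0834, -0.5567] o=[-0.2571, 0.2424, -0.1139] → [-0.2102, 0.1477, 0.3343, -0.8265, 0.0834, -0.5567]
J6: z=[-0.5229, -0.4799, 0.7045] o=[-0.3561, 0.1501, -0.2502] → [0.0741, 0.2117, 0.1992, -0.5229, -0.4799, 0.7045]
q̇ = J⁺·V = [0.5410, -0.5370, -0.4740, 0.2140, -0.9370, 0.6690]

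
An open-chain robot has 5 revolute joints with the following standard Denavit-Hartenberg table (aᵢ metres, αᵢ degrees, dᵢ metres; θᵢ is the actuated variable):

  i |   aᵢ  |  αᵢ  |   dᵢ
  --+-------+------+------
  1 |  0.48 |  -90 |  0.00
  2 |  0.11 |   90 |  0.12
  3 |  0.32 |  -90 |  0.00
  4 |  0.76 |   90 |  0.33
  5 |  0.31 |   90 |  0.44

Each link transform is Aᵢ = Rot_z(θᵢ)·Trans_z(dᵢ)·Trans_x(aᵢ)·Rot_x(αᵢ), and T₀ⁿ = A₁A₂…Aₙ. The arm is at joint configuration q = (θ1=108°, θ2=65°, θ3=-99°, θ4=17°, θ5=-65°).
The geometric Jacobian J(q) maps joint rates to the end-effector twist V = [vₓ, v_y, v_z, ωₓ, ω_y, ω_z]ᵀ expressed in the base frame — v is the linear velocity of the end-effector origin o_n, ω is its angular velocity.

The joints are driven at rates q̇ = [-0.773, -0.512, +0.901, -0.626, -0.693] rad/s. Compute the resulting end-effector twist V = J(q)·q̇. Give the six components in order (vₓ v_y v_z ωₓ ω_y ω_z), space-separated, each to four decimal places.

o_n = [0.9277, 0.9388, 0.1085]
J₁: ẑ×o_n = [-0.9388, 0.9277, 0.0000], ω = ẑ
J2: z=[-0.9511, -0.3090, 0.0000] o=[-0.1483, 0.4565, 0.0000] → [-0.0335, 0.1032, -0.1262, -0.9511, -0.3090, 0.0000]
J3: z=[-0.2801, 0.8619, 0.4226] o=[-0.2768, 0.4636, -0.0997] → [-0.0213, 0.5674, -1.1713, -0.2801, 0.8619, 0.4226]
J4: z=[0.0198, 0.4453, -0.8951] o=[0.0303, 0.5412, -0.0543] → [0.4285, -0.8065, -0.3917, 0.0198, 0.4453, -0.8951]
J5: z=[0.0128, 0.8951, 0.4456] o=[0.7966, 0.6727, -0.3406] → [0.2835, 0.0527, -0.1139, 0.0128, 0.8951, 0.4456]
V = J·q̇ = [0.2590, 0.2096, -0.6665, 0.2134, 0.0357, -0.1407]

0.2590 0.2096 -0.6665 0.2134 0.0357 -0.1407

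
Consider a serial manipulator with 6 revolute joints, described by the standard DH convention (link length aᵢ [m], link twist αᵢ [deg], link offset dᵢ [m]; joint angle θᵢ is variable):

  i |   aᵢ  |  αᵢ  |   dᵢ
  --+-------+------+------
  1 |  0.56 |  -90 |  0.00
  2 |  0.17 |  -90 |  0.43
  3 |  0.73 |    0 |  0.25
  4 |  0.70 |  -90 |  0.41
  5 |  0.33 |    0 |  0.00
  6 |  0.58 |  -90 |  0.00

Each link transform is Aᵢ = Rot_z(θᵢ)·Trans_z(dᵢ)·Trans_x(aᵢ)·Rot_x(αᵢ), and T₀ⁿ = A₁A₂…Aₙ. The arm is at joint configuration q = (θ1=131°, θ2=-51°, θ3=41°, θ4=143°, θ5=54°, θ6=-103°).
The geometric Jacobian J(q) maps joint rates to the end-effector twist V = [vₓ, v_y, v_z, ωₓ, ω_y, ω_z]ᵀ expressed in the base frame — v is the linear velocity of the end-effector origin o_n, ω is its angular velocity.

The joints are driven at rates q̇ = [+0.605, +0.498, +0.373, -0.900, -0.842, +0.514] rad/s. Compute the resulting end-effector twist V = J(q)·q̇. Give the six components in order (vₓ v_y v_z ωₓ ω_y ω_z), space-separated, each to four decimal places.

0.5703 -0.1225 -0.5685 0.1492 -0.4320 0.9189

o_n = [-0.5939, 0.6222, -0.9506]
J₁: ẑ×o_n = [-0.6222, -0.5939, 0.0000], ω = ẑ
J2: z=[-0.7547, -0.6561, 0.0000] o=[-0.3674, 0.4226, 0.0000] → [0.6236, -0.7174, -0.2992, -0.7547, -0.6561, 0.0000]
J3: z=[-0.5099, 0.5865, -0.6293] o=[-0.7621, 0.2213, 0.1321] → [-0.3827, -0.6579, -0.3031, -0.5099, 0.5865, -0.6293]
J4: z=[-0.5099, 0.5865, -0.6293] o=[-0.7556, 0.9438, 0.4029] → [-0.9962, -0.7919, 0.0691, -0.5099, 0.5865, -0.6293]
J5: z=[-0.7817, -0.6213, 0.0542] o=[-0.7132, 0.8206, -0.3978] → [0.3542, -0.4257, 0.2292, -0.7817, -0.6213, 0.0542]
J6: z=[-0.7817, -0.6213, 0.0542] o=[-0.5074, 0.5632, -0.3801] → [0.3512, -0.4506, -0.0999, -0.7817, -0.6213, 0.0542]
V = J·q̇ = [0.5703, -0.1225, -0.5685, 0.1492, -0.4320, 0.9189]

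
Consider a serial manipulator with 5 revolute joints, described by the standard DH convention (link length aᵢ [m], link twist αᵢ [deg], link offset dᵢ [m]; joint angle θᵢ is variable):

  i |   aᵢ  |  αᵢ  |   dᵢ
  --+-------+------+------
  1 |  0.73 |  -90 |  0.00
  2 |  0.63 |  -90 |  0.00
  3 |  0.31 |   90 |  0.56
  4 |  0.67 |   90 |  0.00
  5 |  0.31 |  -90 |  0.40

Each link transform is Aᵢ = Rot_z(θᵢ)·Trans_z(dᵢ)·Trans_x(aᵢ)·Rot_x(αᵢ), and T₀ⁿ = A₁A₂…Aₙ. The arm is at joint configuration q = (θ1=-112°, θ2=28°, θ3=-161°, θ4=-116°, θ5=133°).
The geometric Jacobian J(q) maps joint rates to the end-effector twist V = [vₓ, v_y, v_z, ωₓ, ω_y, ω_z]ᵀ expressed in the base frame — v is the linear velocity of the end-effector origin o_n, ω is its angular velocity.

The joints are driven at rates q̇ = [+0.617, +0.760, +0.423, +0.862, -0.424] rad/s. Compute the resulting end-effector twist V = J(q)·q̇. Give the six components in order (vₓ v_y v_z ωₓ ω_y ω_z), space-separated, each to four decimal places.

o_n = [-0.7533, -1.0746, -0.6577]
J₁: ẑ×o_n = [1.0746, -0.7533, 0.0000], ω = ẑ
J2: z=[0.9272, -0.3746, 0.0000] o=[-0.2735, -0.6768, 0.0000] → [0.2464, 0.6098, -0.5485, 0.9272, -0.3746, 0.0000]
J3: z=[0.1759, 0.4353, -0.8829] o=[-0.4818, -1.1926, -0.2958] → [-0.0533, 0.3034, 0.1389, 0.1759, 0.4353, -0.8829]
J4: z=[-0.7690, 0.6207, 0.1528] o=[-0.1928, -0.7467, -0.6526] → [0.0470, -0.0896, 0.6001, -0.7690, 0.6207, 0.1528]
J5: z=[-0.4753, -0.3953, -0.7860] o=[-0.4792, -1.2003, -0.2513] → [0.2595, 0.0223, -0.1681, -0.4753, -0.3953, -0.7860]
V = J·q̇ = [0.7582, 0.0403, 0.2304, 0.3177, 0.6021, 0.7085]

0.7582 0.0403 0.2304 0.3177 0.6021 0.7085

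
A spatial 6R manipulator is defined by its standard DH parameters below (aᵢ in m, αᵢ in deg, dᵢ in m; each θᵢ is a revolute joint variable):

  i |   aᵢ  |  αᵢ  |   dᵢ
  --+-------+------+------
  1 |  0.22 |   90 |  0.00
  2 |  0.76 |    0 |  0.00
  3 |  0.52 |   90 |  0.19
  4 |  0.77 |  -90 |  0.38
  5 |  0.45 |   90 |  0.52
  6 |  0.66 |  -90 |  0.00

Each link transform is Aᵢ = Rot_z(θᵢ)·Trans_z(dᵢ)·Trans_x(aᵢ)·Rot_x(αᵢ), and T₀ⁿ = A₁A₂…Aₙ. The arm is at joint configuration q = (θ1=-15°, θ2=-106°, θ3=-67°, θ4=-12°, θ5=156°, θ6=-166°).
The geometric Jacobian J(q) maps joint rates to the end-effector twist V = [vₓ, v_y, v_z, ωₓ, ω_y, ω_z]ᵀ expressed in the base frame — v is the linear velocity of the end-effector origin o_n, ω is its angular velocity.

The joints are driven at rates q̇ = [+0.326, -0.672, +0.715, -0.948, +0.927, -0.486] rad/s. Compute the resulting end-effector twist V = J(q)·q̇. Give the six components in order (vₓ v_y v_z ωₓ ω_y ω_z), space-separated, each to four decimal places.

o_n = [-1.5889, 0.0673, -0.4616]
J₁: ẑ×o_n = [-0.0673, -1.5889, 0.0000], ω = ẑ
J2: z=[-0.2588, -0.9659, 0.0000] o=[0.2125, -0.0569, 0.0000] → [0.4458, -0.1195, -1.7721, -0.2588, -0.9659, 0.0000]
J3: z=[-0.2588, -0.9659, 0.0000] o=[0.0102, -0.0027, -0.7306] → [-0.2598, 0.0696, -1.5627, -0.2588, -0.9659, 0.0000]
J4: z=[-0.1177, 0.0315, 0.9925] o=[-0.5376, -0.0527, -0.7939] → [-0.1086, -1.0043, 0.0190, -0.1177, 0.0315, 0.9925]
J5: z=[-0.4525, -0.8914, -0.0253] o=[-1.2629, 0.3074, -0.5086] → [-0.0480, 0.0295, -0.1819, -0.4525, -0.8914, -0.0253]
J6: z=[-0.2520, 0.1551, -0.9552] o=[-1.1133, -0.3477, -0.6544] → [0.4264, 0.5029, -0.0308, -0.2520, 0.1551, -0.9552]
V = J·q̇ = [-0.6561, 0.3472, -0.0981, -0.1965, -0.9731, -0.1742]

-0.6561 0.3472 -0.0981 -0.1965 -0.9731 -0.1742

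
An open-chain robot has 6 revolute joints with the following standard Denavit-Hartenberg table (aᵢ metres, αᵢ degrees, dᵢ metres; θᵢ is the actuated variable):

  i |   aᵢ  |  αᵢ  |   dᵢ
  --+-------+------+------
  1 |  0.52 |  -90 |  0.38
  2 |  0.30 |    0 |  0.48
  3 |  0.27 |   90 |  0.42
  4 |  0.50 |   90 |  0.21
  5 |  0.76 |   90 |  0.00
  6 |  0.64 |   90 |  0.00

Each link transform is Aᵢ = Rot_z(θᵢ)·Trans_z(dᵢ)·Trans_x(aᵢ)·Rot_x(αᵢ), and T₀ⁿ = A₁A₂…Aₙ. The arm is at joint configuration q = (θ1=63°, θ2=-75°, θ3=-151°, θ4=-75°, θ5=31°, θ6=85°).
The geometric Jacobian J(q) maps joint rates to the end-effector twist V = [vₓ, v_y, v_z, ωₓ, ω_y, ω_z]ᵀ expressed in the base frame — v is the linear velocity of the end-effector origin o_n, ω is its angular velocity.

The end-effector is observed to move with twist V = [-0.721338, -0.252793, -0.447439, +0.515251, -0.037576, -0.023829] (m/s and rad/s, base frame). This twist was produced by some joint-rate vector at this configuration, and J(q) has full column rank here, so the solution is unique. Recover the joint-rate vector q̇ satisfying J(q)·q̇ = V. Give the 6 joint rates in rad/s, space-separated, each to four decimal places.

o_n = [0.8656, 0.7661, 0.2575]
J₁: ẑ×o_n = [-0.7661, 0.8656, 0.0000], ω = ẑ
J2: z=[-0.8910, 0.4540, 0.0000] o=[0.2361, 0.4633, 0.3800] → [-0.0556, -0.1091, -0.5556, -0.8910, 0.4540, 0.0000]
J3: z=[-0.8910, 0.4540, 0.0000] o=[-0.1564, 0.7504, 0.6698] → [-0.1872, -0.3673, -0.4779, -0.8910, 0.4540, 0.0000]
J4: z=[0.3266, 0.6409, -0.6947] o=[-0.6157, 0.7740, 0.4756] → [-0.1452, -0.9578, -0.9520, 0.3266, 0.6409, -0.6947]
J5: z=[0.5352, 0.4804, 0.6948] o=[-0.1576, 0.6092, 0.2366] → [-0.0990, 0.6997, -0.4075, 0.5352, 0.4804, 0.6948]
J6: z=[0.1213, -0.8578, 0.4995] o=[0.4777, 0.4701, -0.1566] → [-0.5031, 0.1435, 0.3686, 0.1213, -0.8578, 0.4995]
q̇ = J⁺·V = [0.7730, 0.2920, -0.7250, 0.9540, -0.4080, 0.2990]

0.7730 0.2920 -0.7250 0.9540 -0.4080 0.2990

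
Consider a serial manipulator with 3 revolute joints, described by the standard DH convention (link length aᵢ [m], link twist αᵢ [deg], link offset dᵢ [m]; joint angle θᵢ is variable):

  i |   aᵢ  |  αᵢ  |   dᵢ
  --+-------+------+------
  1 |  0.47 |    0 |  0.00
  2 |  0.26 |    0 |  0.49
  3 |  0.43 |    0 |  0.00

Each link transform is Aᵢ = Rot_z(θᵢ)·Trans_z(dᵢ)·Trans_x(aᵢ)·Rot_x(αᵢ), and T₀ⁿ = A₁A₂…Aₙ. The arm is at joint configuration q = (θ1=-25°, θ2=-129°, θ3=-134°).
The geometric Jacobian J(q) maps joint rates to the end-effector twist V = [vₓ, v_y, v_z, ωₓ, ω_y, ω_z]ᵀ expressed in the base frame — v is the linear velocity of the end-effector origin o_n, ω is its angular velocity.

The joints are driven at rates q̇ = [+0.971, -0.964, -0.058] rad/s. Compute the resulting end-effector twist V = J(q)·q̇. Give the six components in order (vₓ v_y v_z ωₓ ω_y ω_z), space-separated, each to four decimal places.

0.2145 0.4052 0.0000 0.0000 0.0000 -0.0510

o_n = [0.3252, 0.0963, 0.4900]
J₁: ẑ×o_n = [-0.0963, 0.3252, 0.0000], ω = ẑ
J2: z=[0.0000, 0.0000, 1.0000] o=[0.4260, -0.1986, 0.0000] → [-0.2950, -0.1008, 0.0000, 0.0000, 0.0000, 1.0000]
J3: z=[0.0000, 0.0000, 1.0000] o=[0.1923, -0.3126, 0.4900] → [-0.4090, 0.1329, 0.0000, 0.0000, 0.0000, 1.0000]
V = J·q̇ = [0.2145, 0.4052, 0.0000, 0.0000, 0.0000, -0.0510]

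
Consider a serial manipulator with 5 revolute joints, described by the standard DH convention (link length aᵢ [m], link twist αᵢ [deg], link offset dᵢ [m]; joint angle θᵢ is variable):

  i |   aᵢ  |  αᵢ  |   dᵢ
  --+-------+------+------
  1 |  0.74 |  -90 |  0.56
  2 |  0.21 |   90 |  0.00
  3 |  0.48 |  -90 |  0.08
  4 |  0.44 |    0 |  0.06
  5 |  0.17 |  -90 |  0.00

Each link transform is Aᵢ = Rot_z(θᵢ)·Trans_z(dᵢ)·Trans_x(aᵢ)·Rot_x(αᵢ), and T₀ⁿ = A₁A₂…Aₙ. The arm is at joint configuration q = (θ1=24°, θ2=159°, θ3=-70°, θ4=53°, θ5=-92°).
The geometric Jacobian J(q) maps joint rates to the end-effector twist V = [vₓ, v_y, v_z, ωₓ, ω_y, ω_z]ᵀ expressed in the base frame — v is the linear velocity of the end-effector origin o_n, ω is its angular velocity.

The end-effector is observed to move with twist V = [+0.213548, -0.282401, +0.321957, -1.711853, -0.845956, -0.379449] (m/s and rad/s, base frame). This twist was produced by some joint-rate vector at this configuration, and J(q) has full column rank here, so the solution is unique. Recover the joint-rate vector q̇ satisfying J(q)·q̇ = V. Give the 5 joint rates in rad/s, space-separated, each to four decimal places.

-0.6850 -0.6850 -0.9690 0.8590 0.9200

o_n = [0.4660, -0.6721, 0.5105]
J₁: ẑ×o_n = [0.6721, 0.4660, -0.0000], ω = ẑ
J2: z=[-0.4067, 0.9135, 0.0000] o=[0.6760, 0.3010, 0.5600] → [-0.0452, -0.0201, 0.5876, -0.4067, 0.9135, 0.0000]
J3: z=[0.3274, 0.1458, -0.9336] o=[0.4969, 0.2212, 0.4847] → [-0.8302, 0.0204, -0.2880, 0.3274, 0.1458, -0.9336]
J4: z=[-0.9405, -0.0444, -0.3368] o=[0.5666, -0.2415, 0.3512] → [-0.1521, 0.1837, 0.4005, -0.9405, -0.0444, -0.3368]
J5: z=[-0.9405, -0.0444, -0.3368] o=[0.4190, -0.5571, 0.6266] → [-0.0336, -0.1250, 0.1102, -0.9405, -0.0444, -0.3368]
q̇ = J⁺·V = [-0.6850, -0.6850, -0.9690, 0.8590, 0.9200]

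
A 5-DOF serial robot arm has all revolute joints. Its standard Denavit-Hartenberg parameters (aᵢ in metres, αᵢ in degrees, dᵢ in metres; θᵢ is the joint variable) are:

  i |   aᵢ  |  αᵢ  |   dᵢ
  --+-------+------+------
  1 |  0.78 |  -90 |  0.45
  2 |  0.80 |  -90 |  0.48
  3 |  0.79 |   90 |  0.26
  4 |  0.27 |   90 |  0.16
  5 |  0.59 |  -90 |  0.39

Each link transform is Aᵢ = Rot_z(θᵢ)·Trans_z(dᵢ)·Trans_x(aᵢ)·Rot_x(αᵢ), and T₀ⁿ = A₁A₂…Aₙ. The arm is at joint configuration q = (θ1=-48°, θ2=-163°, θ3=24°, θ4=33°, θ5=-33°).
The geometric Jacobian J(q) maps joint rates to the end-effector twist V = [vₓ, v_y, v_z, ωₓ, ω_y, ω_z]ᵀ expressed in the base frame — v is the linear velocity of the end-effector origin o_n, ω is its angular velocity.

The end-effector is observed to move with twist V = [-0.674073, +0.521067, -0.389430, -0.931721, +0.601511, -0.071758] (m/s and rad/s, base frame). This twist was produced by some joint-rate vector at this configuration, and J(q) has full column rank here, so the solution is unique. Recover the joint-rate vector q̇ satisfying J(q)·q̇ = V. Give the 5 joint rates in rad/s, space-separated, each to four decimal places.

o_n = [-1.0903, 0.7087, 1.4380]
J₁: ẑ×o_n = [-0.7087, -1.0903, 0.0000], ω = ẑ
J2: z=[0.7431, 0.6691, 0.0000] o=[0.5219, -0.5797, 0.4500] → [0.6611, -0.7342, 2.0362, 0.7431, 0.6691, 0.0000]
J3: z=[0.1956, -0.2173, 0.9563] o=[0.3667, 0.3101, 0.6839] → [-0.5451, -1.5408, -0.2386, 0.1956, -0.2173, 0.9563]
J4: z=[0.4186, 0.9003, 0.1189] o=[-0.2830, 0.5515, 1.1435] → [0.2464, -0.2193, 0.7926, 0.4186, 0.9003, 0.1189]
J5: z=[-0.6471, 0.3876, -0.6566] o=[-0.3881, 0.7490, 1.3637] → [0.0024, 0.5091, 0.2982, -0.6471, 0.3876, -0.6566]
q̇ = J⁺·V = [0.9520, -0.6220, -0.4810, 0.5980, 0.9670]

0.9520 -0.6220 -0.4810 0.5980 0.9670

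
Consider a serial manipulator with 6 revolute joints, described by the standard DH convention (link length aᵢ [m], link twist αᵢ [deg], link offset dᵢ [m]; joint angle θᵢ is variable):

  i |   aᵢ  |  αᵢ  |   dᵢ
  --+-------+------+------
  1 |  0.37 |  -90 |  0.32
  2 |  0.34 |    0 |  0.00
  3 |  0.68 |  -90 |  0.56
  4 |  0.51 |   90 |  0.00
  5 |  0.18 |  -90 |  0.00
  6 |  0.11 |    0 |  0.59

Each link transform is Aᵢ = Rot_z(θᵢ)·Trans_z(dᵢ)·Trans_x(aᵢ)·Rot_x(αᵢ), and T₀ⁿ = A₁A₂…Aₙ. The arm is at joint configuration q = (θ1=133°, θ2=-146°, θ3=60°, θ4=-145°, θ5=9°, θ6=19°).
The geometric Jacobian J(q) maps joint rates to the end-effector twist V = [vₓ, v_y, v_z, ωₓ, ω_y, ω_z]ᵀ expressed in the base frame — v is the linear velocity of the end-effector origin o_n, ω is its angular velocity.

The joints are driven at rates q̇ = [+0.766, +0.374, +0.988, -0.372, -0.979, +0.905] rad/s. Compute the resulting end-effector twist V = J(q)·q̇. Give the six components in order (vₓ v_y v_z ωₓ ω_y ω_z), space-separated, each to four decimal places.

-0.0088 -1.1041 -1.3269 -1.9105 -1.0051 1.4054

o_n = [-1.2168, -0.1465, 0.5947]
J₁: ẑ×o_n = [0.1465, -1.2168, 0.0000], ω = ẑ
J2: z=[-0.7314, -0.6820, 0.0000] o=[-0.2523, 0.2706, 0.3200] → [-0.1873, 0.2009, -0.3527, -0.7314, -0.6820, 0.0000]
J3: z=[-0.7314, -0.6820, 0.0000] o=[-0.0601, 0.0645, 0.5101] → [-0.0577, 0.0618, -0.6346, -0.7314, -0.6820, 0.0000]
J4: z=[-0.6803, 0.7296, -0.0698] o=[-0.5020, -0.2828, 1.1885] → [-0.4237, -0.3541, 0.4288, -0.6803, 0.7296, -0.0698]
J5: z=[0.6264, 0.5294, -0.5722] o=[-0.6961, -0.5036, 0.7717] → [0.1106, 0.4089, 0.4994, 0.6264, 0.5294, -0.5722]
J6: z=[-0.6124, 0.7883, 0.0589] o=[-0.7829, -0.5600, 0.6245] → [-0.0479, -0.0438, 0.0888, -0.6124, 0.7883, 0.0589]
V = J·q̇ = [-0.0088, -1.1041, -1.3269, -1.9105, -1.0051, 1.4054]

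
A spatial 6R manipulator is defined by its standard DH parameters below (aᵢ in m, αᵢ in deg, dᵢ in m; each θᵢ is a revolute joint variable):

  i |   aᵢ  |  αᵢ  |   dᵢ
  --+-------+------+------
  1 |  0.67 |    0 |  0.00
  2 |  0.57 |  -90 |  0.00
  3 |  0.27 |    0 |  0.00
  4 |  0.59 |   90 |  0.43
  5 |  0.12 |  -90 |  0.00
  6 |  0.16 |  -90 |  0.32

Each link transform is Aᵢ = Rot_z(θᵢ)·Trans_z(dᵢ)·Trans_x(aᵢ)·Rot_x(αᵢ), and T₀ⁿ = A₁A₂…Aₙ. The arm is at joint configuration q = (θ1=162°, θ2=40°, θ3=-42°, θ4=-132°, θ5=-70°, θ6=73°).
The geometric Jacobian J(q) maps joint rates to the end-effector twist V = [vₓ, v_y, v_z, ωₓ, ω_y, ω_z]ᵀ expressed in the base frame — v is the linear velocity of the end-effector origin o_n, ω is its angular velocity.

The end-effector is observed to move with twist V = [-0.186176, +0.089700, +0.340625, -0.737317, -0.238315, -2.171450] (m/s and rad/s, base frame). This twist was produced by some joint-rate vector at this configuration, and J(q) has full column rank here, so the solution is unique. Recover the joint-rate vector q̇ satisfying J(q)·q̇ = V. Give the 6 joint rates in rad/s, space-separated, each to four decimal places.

-0.8460 -0.8400 -0.7440 0.9870 0.4020 -0.8720

o_n = [-0.3493, -0.0894, 0.4319]
J₁: ẑ×o_n = [0.0894, -0.3493, 0.0000], ω = ẑ
J2: z=[0.0000, 0.0000, 1.0000] o=[-0.6372, 0.2070, 0.0000] → [0.2965, 0.2879, -0.0000, 0.0000, 0.0000, 1.0000]
J3: z=[0.3746, -0.9272, 0.0000] o=[-1.1657, -0.0065, 0.0000] → [-0.4005, -0.1618, 0.7259, 0.3746, -0.9272, 0.0000]
J4: z=[0.3746, -0.9272, 0.0000] o=[-1.3517, -0.0816, 0.1807] → [-0.2329, -0.0941, 0.9266, 0.3746, -0.9272, 0.0000]
J5: z=[0.0969, 0.0392, -0.9945] o=[-0.6466, -0.2605, 0.2423] → [0.1776, -0.3141, 0.0049, 0.0969, 0.0392, -0.9945]
J6: z=[0.9946, 0.0330, 0.0982] o=[-0.6510, -0.1407, 0.2466] → [0.0011, -0.1546, 0.0411, 0.9946, 0.0330, 0.0982]
q̇ = J⁺·V = [-0.8460, -0.8400, -0.7440, 0.9870, 0.4020, -0.8720]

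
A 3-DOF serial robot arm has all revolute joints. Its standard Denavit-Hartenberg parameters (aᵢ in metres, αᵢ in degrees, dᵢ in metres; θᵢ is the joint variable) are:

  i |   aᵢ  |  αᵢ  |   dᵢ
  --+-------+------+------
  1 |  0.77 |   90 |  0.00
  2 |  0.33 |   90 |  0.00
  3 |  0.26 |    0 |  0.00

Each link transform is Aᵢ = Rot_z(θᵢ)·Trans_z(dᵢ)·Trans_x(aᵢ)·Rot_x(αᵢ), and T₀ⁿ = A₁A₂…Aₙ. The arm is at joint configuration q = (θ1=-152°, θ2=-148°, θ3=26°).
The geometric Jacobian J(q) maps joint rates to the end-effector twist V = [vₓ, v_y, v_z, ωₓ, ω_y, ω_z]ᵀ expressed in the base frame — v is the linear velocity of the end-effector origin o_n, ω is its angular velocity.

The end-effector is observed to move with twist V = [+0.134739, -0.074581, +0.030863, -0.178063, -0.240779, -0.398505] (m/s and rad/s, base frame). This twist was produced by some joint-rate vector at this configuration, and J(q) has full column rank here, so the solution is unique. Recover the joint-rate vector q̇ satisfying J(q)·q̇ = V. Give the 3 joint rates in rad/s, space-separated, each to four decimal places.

0.0340 -0.1290 -0.5100

o_n = [-0.3113, -0.0364, -0.2987]
J₁: ẑ×o_n = [0.0364, -0.3113, 0.0000], ω = ẑ
J2: z=[-0.4695, 0.8829, 0.0000] o=[-0.6799, -0.3615, 0.0000] → [-0.2637, -0.1402, -0.4780, -0.4695, 0.8829, 0.0000]
J3: z=[0.4679, 0.2488, 0.8480] o=[-0.4328, -0.2301, -0.1749] → [-0.1951, 0.1610, 0.0604, 0.4679, 0.2488, 0.8480]
q̇ = J⁺·V = [0.0340, -0.1290, -0.5100]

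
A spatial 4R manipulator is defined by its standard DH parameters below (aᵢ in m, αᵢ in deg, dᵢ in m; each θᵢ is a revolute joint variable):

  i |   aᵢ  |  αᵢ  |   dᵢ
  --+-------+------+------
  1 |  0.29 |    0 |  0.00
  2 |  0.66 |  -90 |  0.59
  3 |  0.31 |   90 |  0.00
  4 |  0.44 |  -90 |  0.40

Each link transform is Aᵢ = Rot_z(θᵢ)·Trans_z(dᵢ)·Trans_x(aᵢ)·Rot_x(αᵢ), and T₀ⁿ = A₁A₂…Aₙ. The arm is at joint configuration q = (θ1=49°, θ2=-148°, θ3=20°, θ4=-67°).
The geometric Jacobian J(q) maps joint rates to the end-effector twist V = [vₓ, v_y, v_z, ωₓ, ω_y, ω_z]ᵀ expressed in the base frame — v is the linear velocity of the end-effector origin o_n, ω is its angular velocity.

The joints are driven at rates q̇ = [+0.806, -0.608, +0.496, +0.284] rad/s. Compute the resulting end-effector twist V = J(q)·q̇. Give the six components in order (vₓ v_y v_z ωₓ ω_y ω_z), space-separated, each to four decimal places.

0.0704 -0.1824 -0.3318 0.4747 -0.1735 0.4649

o_n = [-0.4053, -0.9521, 0.8011]
J₁: ẑ×o_n = [0.9521, -0.4053, 0.0000], ω = ẑ
J2: z=[0.0000, 0.0000, 1.0000] o=[0.1903, 0.2189, 0.0000] → [1.1709, -0.5955, 0.0000, 0.0000, 0.0000, 1.0000]
J3: z=[0.9877, -0.1564, 0.0000] o=[0.0870, -0.4330, 0.5900] → [-0.0330, -0.2085, -0.5897, 0.9877, -0.1564, 0.0000]
J4: z=[-0.0535, -0.3378, 0.9397] o=[0.0414, -0.7207, 0.4840] → [0.1103, -0.4028, -0.1385, -0.0535, -0.3378, 0.9397]
V = J·q̇ = [0.0704, -0.1824, -0.3318, 0.4747, -0.1735, 0.4649]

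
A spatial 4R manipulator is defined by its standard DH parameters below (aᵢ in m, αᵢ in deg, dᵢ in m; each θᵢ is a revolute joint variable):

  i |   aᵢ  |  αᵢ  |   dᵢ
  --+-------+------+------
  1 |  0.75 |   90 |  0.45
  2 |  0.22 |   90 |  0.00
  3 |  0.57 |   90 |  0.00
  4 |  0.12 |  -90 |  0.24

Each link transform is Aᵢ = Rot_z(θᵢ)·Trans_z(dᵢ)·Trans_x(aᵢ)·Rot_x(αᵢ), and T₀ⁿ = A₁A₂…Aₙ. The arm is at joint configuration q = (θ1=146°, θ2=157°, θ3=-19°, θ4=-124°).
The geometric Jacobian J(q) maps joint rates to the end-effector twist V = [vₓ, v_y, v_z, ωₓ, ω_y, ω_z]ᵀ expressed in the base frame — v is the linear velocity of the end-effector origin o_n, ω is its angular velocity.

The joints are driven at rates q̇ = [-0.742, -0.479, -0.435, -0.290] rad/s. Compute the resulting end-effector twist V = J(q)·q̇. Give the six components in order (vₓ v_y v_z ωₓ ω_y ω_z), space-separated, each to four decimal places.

o_n = [-0.3369, -0.2440, 0.5996]
J₁: ẑ×o_n = [0.2440, -0.3369, 0.0000], ω = ẑ
J2: z=[0.5592, 0.8290, 0.0000] o=[-0.6218, 0.4194, 0.4500] → [0.1241, -0.0837, -0.6072, 0.5592, 0.8290, 0.0000]
J3: z=[-0.3239, 0.2185, 0.9205] o=[-0.4539, 0.3062, 0.5360] → [0.5203, 0.1283, 0.1526, -0.3239, 0.2185, 0.9205]
J4: z=[-0.7772, -0.6163, -0.1272] o=[-0.1464, -0.1251, 0.7465] → [0.0754, -0.0899, -0.0250, -0.7772, -0.6163, -0.1272]
V = J·q̇ = [-0.4887, 0.2603, 0.2317, 0.0984, -0.3134, -1.1055]

-0.4887 0.2603 0.2317 0.0984 -0.3134 -1.1055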